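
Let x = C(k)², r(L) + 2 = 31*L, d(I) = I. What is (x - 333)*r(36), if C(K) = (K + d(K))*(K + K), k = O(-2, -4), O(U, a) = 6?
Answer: 22728942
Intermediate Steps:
k = 6
r(L) = -2 + 31*L
C(K) = 4*K² (C(K) = (K + K)*(K + K) = (2*K)*(2*K) = 4*K²)
x = 20736 (x = (4*6²)² = (4*36)² = 144² = 20736)
(x - 333)*r(36) = (20736 - 333)*(-2 + 31*36) = 20403*(-2 + 1116) = 20403*1114 = 22728942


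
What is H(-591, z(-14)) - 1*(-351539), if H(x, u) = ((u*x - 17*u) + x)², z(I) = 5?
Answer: 13535700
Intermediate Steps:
H(x, u) = (x - 17*u + u*x)² (H(x, u) = ((-17*u + u*x) + x)² = (x - 17*u + u*x)²)
H(-591, z(-14)) - 1*(-351539) = (-591 - 17*5 + 5*(-591))² - 1*(-351539) = (-591 - 85 - 2955)² + 351539 = (-3631)² + 351539 = 13184161 + 351539 = 13535700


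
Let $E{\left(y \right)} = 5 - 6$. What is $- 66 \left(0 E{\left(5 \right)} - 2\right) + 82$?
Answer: $214$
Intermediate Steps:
$E{\left(y \right)} = -1$ ($E{\left(y \right)} = 5 - 6 = -1$)
$- 66 \left(0 E{\left(5 \right)} - 2\right) + 82 = - 66 \left(0 \left(-1\right) - 2\right) + 82 = - 66 \left(0 - 2\right) + 82 = \left(-66\right) \left(-2\right) + 82 = 132 + 82 = 214$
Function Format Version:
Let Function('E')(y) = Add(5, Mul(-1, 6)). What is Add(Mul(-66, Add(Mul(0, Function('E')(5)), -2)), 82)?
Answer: 214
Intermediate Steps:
Function('E')(y) = -1 (Function('E')(y) = Add(5, -6) = -1)
Add(Mul(-66, Add(Mul(0, Function('E')(5)), -2)), 82) = Add(Mul(-66, Add(Mul(0, -1), -2)), 82) = Add(Mul(-66, Add(0, -2)), 82) = Add(Mul(-66, -2), 82) = Add(132, 82) = 214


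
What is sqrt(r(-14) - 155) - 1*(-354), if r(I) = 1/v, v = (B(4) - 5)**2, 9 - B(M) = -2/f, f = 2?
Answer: 354 + I*sqrt(3874)/5 ≈ 354.0 + 12.448*I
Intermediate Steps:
B(M) = 10 (B(M) = 9 - (-2)/2 = 9 - 1*(-1) = 9 + 1 = 10)
v = 25 (v = (10 - 5)**2 = 5**2 = 25)
r(I) = 1/25
sqrt(r(-14) - 155) - 1*(-354) = sqrt(1/25 - 155) - 1*(-354) = sqrt(-3874/25) + 354 = I*sqrt(3874)/5 + 354 = 354 + I*sqrt(3874)/5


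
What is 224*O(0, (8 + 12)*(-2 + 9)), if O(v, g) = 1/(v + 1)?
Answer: 224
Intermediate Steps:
O(v, g) = 1/(1 + v)
224*O(0, (8 + 12)*(-2 + 9)) = 224/(1 + 0) = 224/1 = 224*1 = 224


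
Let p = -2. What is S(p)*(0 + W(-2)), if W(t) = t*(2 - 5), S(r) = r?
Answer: -12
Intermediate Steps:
W(t) = -3*t (W(t) = t*(-3) = -3*t)
S(p)*(0 + W(-2)) = -2*(0 - 3*(-2)) = -2*(0 + 6) = -2*6 = -12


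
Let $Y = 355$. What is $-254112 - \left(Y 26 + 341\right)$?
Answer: $-263683$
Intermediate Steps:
$-254112 - \left(Y 26 + 341\right) = -254112 - \left(355 \cdot 26 + 341\right) = -254112 - \left(9230 + 341\right) = -254112 - 9571 = -263683$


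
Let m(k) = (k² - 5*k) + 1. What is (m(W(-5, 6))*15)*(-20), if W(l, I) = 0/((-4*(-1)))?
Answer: -300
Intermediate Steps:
W(l, I) = 0 (W(l, I) = 0/4 = 0*(¼) = 0)
m(k) = 1 + k² - 5*k
(m(W(-5, 6))*15)*(-20) = ((1 + 0² - 5*0)*15)*(-20) = ((1 + 0 + 0)*15)*(-20) = (1*15)*(-20) = 15*(-20) = -300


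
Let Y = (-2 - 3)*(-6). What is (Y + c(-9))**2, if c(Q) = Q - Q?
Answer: 900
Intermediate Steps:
c(Q) = 0
Y = 30 (Y = -5*(-6) = 30)
(Y + c(-9))**2 = (30 + 0)**2 = 30**2 = 900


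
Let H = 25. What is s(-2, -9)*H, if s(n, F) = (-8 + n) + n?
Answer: -300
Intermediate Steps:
s(n, F) = -8 + 2*n
s(-2, -9)*H = (-8 + 2*(-2))*25 = (-8 - 4)*25 = -12*25 = -300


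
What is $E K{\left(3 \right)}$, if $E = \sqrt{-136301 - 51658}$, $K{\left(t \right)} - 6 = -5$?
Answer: $i \sqrt{187959} \approx 433.54 i$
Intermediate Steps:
$K{\left(t \right)} = 1$ ($K{\left(t \right)} = 6 - 5 = 1$)
$E = i \sqrt{187959}$ ($E = \sqrt{-187959} = i \sqrt{187959} \approx 433.54 i$)
$E K{\left(3 \right)} = i \sqrt{187959} \cdot 1 = i \sqrt{187959}$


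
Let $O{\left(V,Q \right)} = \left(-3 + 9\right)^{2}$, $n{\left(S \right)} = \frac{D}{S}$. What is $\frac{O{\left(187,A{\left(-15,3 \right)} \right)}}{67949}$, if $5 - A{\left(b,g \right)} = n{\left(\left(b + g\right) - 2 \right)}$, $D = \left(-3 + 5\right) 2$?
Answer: $\frac{36}{67949} \approx 0.00052981$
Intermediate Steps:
$D = 4$ ($D = 2 \cdot 2 = 4$)
$n{\left(S \right)} = \frac{4}{S}$
$A{\left(b,g \right)} = 5 - \frac{4}{-2 + b + g}$ ($A{\left(b,g \right)} = 5 - \frac{4}{\left(b + g\right) - 2} = 5 - \frac{4}{-2 + b + g}$)
$O{\left(V,Q \right)} = 36$ ($O{\left(V,Q \right)} = 6^{2} = 36$)
$\frac{O{\left(187,A{\left(-15,3 \right)} \right)}}{67949} = \frac{36}{67949}$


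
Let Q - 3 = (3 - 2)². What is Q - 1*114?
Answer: -110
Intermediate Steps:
Q = 4 (Q = 3 + (3 - 2)² = 3 + 1² = 3 + 1 = 4)
Q - 1*114 = 4 - 1*114 = 4 - 114 = -110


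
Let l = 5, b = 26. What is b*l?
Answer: 130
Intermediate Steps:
b*l = 26*5 = 130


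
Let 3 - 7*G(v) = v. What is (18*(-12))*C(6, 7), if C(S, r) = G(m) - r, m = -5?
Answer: 8856/7 ≈ 1265.1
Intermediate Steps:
G(v) = 3/7 - v/7
C(S, r) = 8/7 - r (C(S, r) = (3/7 - 1/7*(-5)) - r = (3/7 + 5/7) - r = 8/7 - r)
(18*(-12))*C(6, 7) = (18*(-12))*(8/7 - 1*7) = -216*(8/7 - 7) = -216*(-41/7) = 8856/7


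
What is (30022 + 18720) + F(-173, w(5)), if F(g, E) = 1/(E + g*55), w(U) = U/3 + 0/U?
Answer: 1391096677/28540 ≈ 48742.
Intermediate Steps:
w(U) = U/3 (w(U) = U*(⅓) + 0 = U/3 + 0 = U/3)
F(g, E) = 1/(E + 55*g)
(30022 + 18720) + F(-173, w(5)) = (30022 + 18720) + 1/((⅓)*5 + 55*(-173)) = 48742 + 1/(5/3 - 9515) = 48742 + 1/(-28540/3) = 48742 - 3/28540 = 1391096677/28540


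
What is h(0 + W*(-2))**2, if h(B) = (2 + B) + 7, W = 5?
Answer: 1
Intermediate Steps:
h(B) = 9 + B
h(0 + W*(-2))**2 = (9 + (0 + 5*(-2)))**2 = (9 + (0 - 10))**2 = (9 - 10)**2 = (-1)**2 = 1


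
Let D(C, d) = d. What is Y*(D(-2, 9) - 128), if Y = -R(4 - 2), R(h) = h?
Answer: 238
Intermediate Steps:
Y = -2 (Y = -(4 - 2) = -1*2 = -2)
Y*(D(-2, 9) - 128) = -2*(9 - 128) = -2*(-119) = 238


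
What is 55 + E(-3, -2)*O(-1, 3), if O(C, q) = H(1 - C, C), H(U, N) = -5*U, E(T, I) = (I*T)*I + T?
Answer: 205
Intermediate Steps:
E(T, I) = T + T*I**2 (E(T, I) = T*I**2 + T = T + T*I**2)
O(C, q) = -5 + 5*C (O(C, q) = -5*(1 - C) = -5 + 5*C)
55 + E(-3, -2)*O(-1, 3) = 55 + (-3*(1 + (-2)**2))*(-5 + 5*(-1)) = 55 + (-3*(1 + 4))*(-5 - 5) = 55 - 3*5*(-10) = 55 - 15*(-10) = 55 + 150 = 205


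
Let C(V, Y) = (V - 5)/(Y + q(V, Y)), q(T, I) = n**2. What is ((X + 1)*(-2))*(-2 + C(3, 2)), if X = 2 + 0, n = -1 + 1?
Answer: 18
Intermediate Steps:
n = 0
q(T, I) = 0 (q(T, I) = 0**2 = 0)
C(V, Y) = (-5 + V)/Y (C(V, Y) = (V - 5)/(Y + 0) = (-5 + V)/Y)
X = 2
((X + 1)*(-2))*(-2 + C(3, 2)) = ((2 + 1)*(-2))*(-2 + (-5 + 3)/2) = (3*(-2))*(-2 + (1/2)*(-2)) = -6*(-2 - 1) = -6*(-3) = 18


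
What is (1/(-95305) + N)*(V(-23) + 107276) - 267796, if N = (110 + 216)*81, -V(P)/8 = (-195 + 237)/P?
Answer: 6209645343993096/2192015 ≈ 2.8328e+9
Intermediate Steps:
V(P) = -336/P (V(P) = -8*(-195 + 237)/P = -336/P)
N = 26406 (N = 326*81 = 26406)
(1/(-95305) + N)*(V(-23) + 107276) - 267796 = (1/(-95305) + 26406)*(-336/(-23) + 107276) - 267796 = (-1/95305 + 26406)*(-336*(-1/23) + 107276) - 267796 = 2516623829*(336/23 + 107276)/95305 - 267796 = (2516623829/95305)*(2467684/23) - 267796 = 6210232356842036/2192015 - 267796 = 6209645343993096/2192015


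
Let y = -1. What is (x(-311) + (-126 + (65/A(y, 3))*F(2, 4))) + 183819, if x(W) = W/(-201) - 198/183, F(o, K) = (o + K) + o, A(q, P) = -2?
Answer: 2249077718/12261 ≈ 1.8343e+5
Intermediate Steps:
F(o, K) = K + 2*o (F(o, K) = (K + o) + o = K + 2*o)
x(W) = -66/61 - W/201 (x(W) = W*(-1/201) - 198*1/183 = -W/201 - 66/61 = -66/61 - W/201)
(x(-311) + (-126 + (65/A(y, 3))*F(2, 4))) + 183819 = ((-66/61 - 1/201*(-311)) + (-126 + (65/(-2))*(4 + 2*2))) + 183819 = ((-66/61 + 311/201) + (-126 + (65*(-1/2))*(4 + 4))) + 183819 = (5705/12261 + (-126 - 65/2*8)) + 183819 = (5705/12261 + (-126 - 260)) + 183819 = (5705/12261 - 386) + 183819 = -4727041/12261 + 183819 = 2249077718/12261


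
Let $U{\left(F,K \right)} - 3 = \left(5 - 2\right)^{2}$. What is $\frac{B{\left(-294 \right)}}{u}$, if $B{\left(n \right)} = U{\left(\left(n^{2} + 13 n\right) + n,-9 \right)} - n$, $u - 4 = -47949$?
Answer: $- \frac{306}{47945} \approx -0.0063823$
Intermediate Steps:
$u = -47945$ ($u = 4 - 47949 = -47945$)
$U{\left(F,K \right)} = 12$ ($U{\left(F,K \right)} = 3 + \left(5 - 2\right)^{2} = 3 + 3^{2} = 3 + 9 = 12$)
$B{\left(n \right)} = 12 - n$
$\frac{B{\left(-294 \right)}}{u} = \frac{12 - -294}{-47945} = \left(12 + 294\right) \left(- \frac{1}{47945}\right) = 306 \left(- \frac{1}{47945}\right) = - \frac{306}{47945}$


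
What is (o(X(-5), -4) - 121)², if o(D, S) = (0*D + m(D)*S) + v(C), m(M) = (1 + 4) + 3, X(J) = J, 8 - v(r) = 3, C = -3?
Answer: 21904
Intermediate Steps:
v(r) = 5 (v(r) = 8 - 1*3 = 8 - 3 = 5)
m(M) = 8 (m(M) = 5 + 3 = 8)
o(D, S) = 5 + 8*S (o(D, S) = (0*D + 8*S) + 5 = (0 + 8*S) + 5 = 8*S + 5 = 5 + 8*S)
(o(X(-5), -4) - 121)² = ((5 + 8*(-4)) - 121)² = ((5 - 32) - 121)² = (-27 - 121)² = (-148)² = 21904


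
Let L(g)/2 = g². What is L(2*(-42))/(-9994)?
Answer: -7056/4997 ≈ -1.4120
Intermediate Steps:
L(g) = 2*g²
L(2*(-42))/(-9994) = (2*(2*(-42))²)/(-9994) = (2*(-84)²)*(-1/9994) = (2*7056)*(-1/9994) = 14112*(-1/9994) = -7056/4997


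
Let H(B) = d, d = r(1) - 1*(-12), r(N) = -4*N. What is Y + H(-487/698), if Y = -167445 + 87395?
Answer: -80042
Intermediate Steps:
Y = -80050
d = 8 (d = -4*1 - 1*(-12) = -4 + 12 = 8)
H(B) = 8
Y + H(-487/698) = -80050 + 8 = -80042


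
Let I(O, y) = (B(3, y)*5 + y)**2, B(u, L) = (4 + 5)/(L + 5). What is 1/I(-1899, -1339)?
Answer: 1779556/3190764085441 ≈ 5.5772e-7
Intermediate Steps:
B(u, L) = 9/(5 + L)
I(O, y) = (y + 45/(5 + y))**2 (I(O, y) = ((9/(5 + y))*5 + y)**2 = (45/(5 + y) + y)**2 = (y + 45/(5 + y))**2)
1/I(-1899, -1339) = 1/((45 - 1339*(5 - 1339))**2/(5 - 1339)**2) = 1/((45 - 1339*(-1334))**2/(-1334)**2) = 1/((45 + 1786226)**2/1779556) = 1/((1/1779556)*1786271**2) = 1/((1/1779556)*3190764085441) = 1/(3190764085441/1779556) = 1779556/3190764085441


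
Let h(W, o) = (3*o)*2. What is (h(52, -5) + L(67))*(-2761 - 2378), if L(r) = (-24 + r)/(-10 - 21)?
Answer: 5000247/31 ≈ 1.6130e+5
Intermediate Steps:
h(W, o) = 6*o
L(r) = 24/31 - r/31 (L(r) = (-24 + r)/(-31) = (-24 + r)*(-1/31) = 24/31 - r/31)
(h(52, -5) + L(67))*(-2761 - 2378) = (6*(-5) + (24/31 - 1/31*67))*(-2761 - 2378) = (-30 + (24/31 - 67/31))*(-5139) = (-30 - 43/31)*(-5139) = -973/31*(-5139) = 5000247/31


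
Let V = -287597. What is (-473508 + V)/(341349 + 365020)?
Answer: -761105/706369 ≈ -1.0775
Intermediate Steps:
(-473508 + V)/(341349 + 365020) = (-473508 - 287597)/(341349 + 365020) = -761105/706369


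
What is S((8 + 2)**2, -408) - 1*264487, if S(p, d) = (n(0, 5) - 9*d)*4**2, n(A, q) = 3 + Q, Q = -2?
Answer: -205719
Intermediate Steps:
n(A, q) = 1 (n(A, q) = 3 - 2 = 1)
S(p, d) = 16 - 144*d (S(p, d) = (1 - 9*d)*4**2 = (1 - 9*d)*16 = 16 - 144*d)
S((8 + 2)**2, -408) - 1*264487 = (16 - 144*(-408)) - 1*264487 = (16 + 58752) - 264487 = 58768 - 264487 = -205719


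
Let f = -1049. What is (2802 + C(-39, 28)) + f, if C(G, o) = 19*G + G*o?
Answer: -80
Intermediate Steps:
(2802 + C(-39, 28)) + f = (2802 - 39*(19 + 28)) - 1049 = (2802 - 39*47) - 1049 = (2802 - 1833) - 1049 = 969 - 1049 = -80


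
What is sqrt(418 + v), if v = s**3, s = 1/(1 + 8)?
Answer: sqrt(304723)/27 ≈ 20.445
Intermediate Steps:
s = 1/9 ≈ 0.11111
v = 1/729 (v = (1/9)**3 = 1/729 ≈ 0.0013717)
sqrt(418 + v) = sqrt(418 + 1/729) = sqrt(304723/729) = sqrt(304723)/27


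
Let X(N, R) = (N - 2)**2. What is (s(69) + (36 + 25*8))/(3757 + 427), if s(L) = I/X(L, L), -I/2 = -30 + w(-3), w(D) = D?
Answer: 529735/9390988 ≈ 0.056409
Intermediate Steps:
X(N, R) = (-2 + N)**2
I = 66 (I = -2*(-30 - 3) = -2*(-33) = 66)
s(L) = 66/(-2 + L)**2 (s(L) = 66/((-2 + L)**2) = 66/(-2 + L)**2)
(s(69) + (36 + 25*8))/(3757 + 427) = (66/(-2 + 69)**2 + (36 + 25*8))/(3757 + 427) = (66/67**2 + (36 + 200))/4184 = (66*(1/4489) + 236)*(1/4184) = (66/4489 + 236)*(1/4184) = (1059470/4489)*(1/4184) = 529735/9390988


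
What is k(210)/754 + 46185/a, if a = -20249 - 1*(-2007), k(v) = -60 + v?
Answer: -16043595/6877234 ≈ -2.3329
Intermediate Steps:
a = -18242 (a = -20249 + 2007 = -18242)
k(210)/754 + 46185/a = (-60 + 210)/754 + 46185/(-18242) = 150*(1/754) + 46185*(-1/18242) = 75/377 - 46185/18242 = -16043595/6877234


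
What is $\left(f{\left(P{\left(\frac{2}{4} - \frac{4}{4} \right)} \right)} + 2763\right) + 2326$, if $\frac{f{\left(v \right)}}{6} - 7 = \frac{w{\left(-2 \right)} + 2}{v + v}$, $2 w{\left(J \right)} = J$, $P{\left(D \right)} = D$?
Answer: $5125$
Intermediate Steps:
$w{\left(J \right)} = \frac{J}{2}$
$f{\left(v \right)} = 42 + \frac{3}{v}$ ($f{\left(v \right)} = 42 + 6 \frac{\frac{1}{2} \left(-2\right) + 2}{v + v} = 42 + 6 \frac{-1 + 2}{2 v} = 42 + 6 \cdot 1 \frac{1}{2 v} = 42 + 6 \frac{1}{2 v} = 42 + \frac{3}{v}$)
$\left(f{\left(P{\left(\frac{2}{4} - \frac{4}{4} \right)} \right)} + 2763\right) + 2326 = \left(\left(42 + \frac{3}{\frac{2}{4} - \frac{4}{4}}\right) + 2763\right) + 2326 = \left(\left(42 + \frac{3}{2 \cdot \frac{1}{4} - 1}\right) + 2763\right) + 2326 = \left(\left(42 + \frac{3}{\frac{1}{2} - 1}\right) + 2763\right) + 2326 = \left(\left(42 + \frac{3}{- \frac{1}{2}}\right) + 2763\right) + 2326 = \left(\left(42 + 3 \left(-2\right)\right) + 2763\right) + 2326 = \left(\left(42 - 6\right) + 2763\right) + 2326 = \left(36 + 2763\right) + 2326 = 2799 + 2326 = 5125$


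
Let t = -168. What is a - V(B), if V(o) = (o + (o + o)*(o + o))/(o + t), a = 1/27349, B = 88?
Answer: 106196177/273490 ≈ 388.30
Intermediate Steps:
a = 1/27349 ≈ 3.6564e-5
V(o) = (o + 4*o²)/(-168 + o) (V(o) = (o + (o + o)*(o + o))/(o - 168) = (o + (2*o)*(2*o))/(-168 + o) = (o + 4*o²)/(-168 + o))
a - V(B) = 1/27349 - 88*(1 + 4*88)/(-168 + 88) = 1/27349 - 88*(1 + 352)/(-80) = 1/27349 - 88*(-1)*353/80 = 1/27349 - 1*(-3883/10) = 1/27349 + 3883/10 = 106196177/273490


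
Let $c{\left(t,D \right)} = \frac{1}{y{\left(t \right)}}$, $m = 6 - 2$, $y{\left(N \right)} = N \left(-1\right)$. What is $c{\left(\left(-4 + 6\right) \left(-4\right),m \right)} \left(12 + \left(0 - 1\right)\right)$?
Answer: $\frac{11}{8} \approx 1.375$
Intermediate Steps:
$y{\left(N \right)} = - N$
$m = 4$
$c{\left(t,D \right)} = - \frac{1}{t}$ ($c{\left(t,D \right)} = \frac{1}{\left(-1\right) t} = - \frac{1}{t}$)
$c{\left(\left(-4 + 6\right) \left(-4\right),m \right)} \left(12 + \left(0 - 1\right)\right) = - \frac{1}{\left(-4 + 6\right) \left(-4\right)} \left(12 + \left(0 - 1\right)\right) = - \frac{1}{2 \left(-4\right)} \left(12 - 1\right) = - \frac{1}{-8} \cdot 11 = \left(-1\right) \left(- \frac{1}{8}\right) 11 = \frac{1}{8} \cdot 11 = \frac{11}{8}$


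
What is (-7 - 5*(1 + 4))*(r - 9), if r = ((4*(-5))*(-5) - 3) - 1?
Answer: -2784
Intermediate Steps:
r = 96 (r = (-20*(-5) - 3) - 1 = (100 - 3) - 1 = 97 - 1 = 96)
(-7 - 5*(1 + 4))*(r - 9) = (-7 - 5*(1 + 4))*(96 - 9) = (-7 - 5*5)*87 = (-7 - 25)*87 = -32*87 = -2784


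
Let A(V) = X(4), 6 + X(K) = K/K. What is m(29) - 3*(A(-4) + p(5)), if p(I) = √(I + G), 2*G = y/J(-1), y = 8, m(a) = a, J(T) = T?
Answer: 41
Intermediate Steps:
X(K) = -5 (X(K) = -6 + K/K = -6 + 1 = -5)
A(V) = -5
G = -4 (G = (8/(-1))/2 = (8*(-1))/2 = (½)*(-8) = -4)
p(I) = √(-4 + I) (p(I) = √(I - 4) = √(-4 + I))
m(29) - 3*(A(-4) + p(5)) = 29 - 3*(-5 + √(-4 + 5)) = 29 - 3*(-5 + √1) = 29 - 3*(-5 + 1) = 29 - 3*(-4) = 29 + 12 = 41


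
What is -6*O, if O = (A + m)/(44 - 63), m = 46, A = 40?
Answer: 516/19 ≈ 27.158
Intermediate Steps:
O = -86/19 (O = (40 + 46)/(44 - 63) = 86/(-19) = 86*(-1/19) = -86/19 ≈ -4.5263)
-6*O = -6*(-86/19) = 516/19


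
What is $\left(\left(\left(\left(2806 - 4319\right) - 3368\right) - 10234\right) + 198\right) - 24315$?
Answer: $-39232$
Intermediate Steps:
$\left(\left(\left(\left(2806 - 4319\right) - 3368\right) - 10234\right) + 198\right) - 24315 = \left(\left(\left(-1513 - 3368\right) - 10234\right) + 198\right) - 24315 = \left(\left(-4881 - 10234\right) + 198\right) - 24315 = \left(-15115 + 198\right) - 24315 = -14917 - 24315 = -39232$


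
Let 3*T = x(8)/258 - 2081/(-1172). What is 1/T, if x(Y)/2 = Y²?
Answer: 453564/343457 ≈ 1.3206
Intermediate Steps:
x(Y) = 2*Y²
T = 343457/453564 (T = ((2*8²)/258 - 2081/(-1172))/3 = ((2*64)*(1/258) - 2081*(-1/1172))/3 = (128*(1/258) + 2081/1172)/3 = (64/129 + 2081/1172)/3 = (⅓)*(343457/151188) = 343457/453564 ≈ 0.75724)
1/T = 1/(343457/453564) = 453564/343457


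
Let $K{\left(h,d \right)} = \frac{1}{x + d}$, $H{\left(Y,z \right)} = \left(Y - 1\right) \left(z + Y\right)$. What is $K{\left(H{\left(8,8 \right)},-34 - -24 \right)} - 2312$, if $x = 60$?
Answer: $- \frac{115599}{50} \approx -2312.0$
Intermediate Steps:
$H{\left(Y,z \right)} = \left(-1 + Y\right) \left(Y + z\right)$
$K{\left(h,d \right)} = \frac{1}{60 + d}$
$K{\left(H{\left(8,8 \right)},-34 - -24 \right)} - 2312 = \frac{1}{60 - 10} - 2312 = \frac{1}{50} - 2312 = - \frac{115599}{50}$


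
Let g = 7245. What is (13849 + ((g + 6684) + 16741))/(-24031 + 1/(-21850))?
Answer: -972740150/525077351 ≈ -1.8526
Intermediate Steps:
(13849 + ((g + 6684) + 16741))/(-24031 + 1/(-21850)) = (13849 + ((7245 + 6684) + 16741))/(-24031 + 1/(-21850)) = (13849 + (13929 + 16741))/(-24031 - 1/21850) = (13849 + 30670)/(-525077351/21850) = 44519*(-21850/525077351) = -972740150/525077351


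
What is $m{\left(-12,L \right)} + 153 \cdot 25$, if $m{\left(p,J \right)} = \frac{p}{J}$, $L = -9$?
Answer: $\frac{11479}{3} \approx 3826.3$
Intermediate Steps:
$m{\left(-12,L \right)} + 153 \cdot 25 = - \frac{12}{-9} + 153 \cdot 25 = \left(-12\right) \left(- \frac{1}{9}\right) + 3825 = \frac{4}{3} + 3825 = \frac{11479}{3}$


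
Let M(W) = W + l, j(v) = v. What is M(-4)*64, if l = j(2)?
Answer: -128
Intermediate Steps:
l = 2
M(W) = 2 + W (M(W) = W + 2 = 2 + W)
M(-4)*64 = (2 - 4)*64 = -2*64 = -128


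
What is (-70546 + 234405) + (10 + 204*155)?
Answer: 195489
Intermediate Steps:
(-70546 + 234405) + (10 + 204*155) = 163859 + (10 + 31620) = 163859 + 31630 = 195489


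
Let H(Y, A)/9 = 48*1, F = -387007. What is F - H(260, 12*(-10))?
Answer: -387439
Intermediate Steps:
H(Y, A) = 432 (H(Y, A) = 9*(48*1) = 9*48 = 432)
F - H(260, 12*(-10)) = -387007 - 1*432 = -387007 - 432 = -387439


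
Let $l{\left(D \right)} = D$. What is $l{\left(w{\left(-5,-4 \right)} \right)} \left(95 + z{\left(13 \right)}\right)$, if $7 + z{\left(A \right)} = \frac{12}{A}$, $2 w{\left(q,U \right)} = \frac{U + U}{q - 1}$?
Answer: $\frac{2312}{39} \approx 59.282$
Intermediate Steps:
$w{\left(q,U \right)} = \frac{U}{-1 + q}$ ($w{\left(q,U \right)} = \frac{\left(U + U\right) \frac{1}{q - 1}}{2} = \frac{2 U \frac{1}{-1 + q}}{2} = \frac{U}{-1 + q}$)
$z{\left(A \right)} = -7 + \frac{12}{A}$
$l{\left(w{\left(-5,-4 \right)} \right)} \left(95 + z{\left(13 \right)}\right) = - \frac{4}{-1 - 5} \left(95 - \left(7 - \frac{12}{13}\right)\right) = - \frac{4}{-6} \left(95 + \left(-7 + 12 \cdot \frac{1}{13}\right)\right) = \left(-4\right) \left(- \frac{1}{6}\right) \left(95 + \left(-7 + \frac{12}{13}\right)\right) = \frac{2 \left(95 - \frac{79}{13}\right)}{3} = \frac{2}{3} \cdot \frac{1156}{13} = \frac{2312}{39}$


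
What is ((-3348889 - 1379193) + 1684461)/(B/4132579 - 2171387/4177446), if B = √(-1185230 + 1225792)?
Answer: 471499220333752661571205563800922/80522415053797876750048537 + 219499444625733478360198044*√40562/80522415053797876750048537 ≈ 5.8560e+6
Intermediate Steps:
B = √40562 ≈ 201.40
((-3348889 - 1379193) + 1684461)/(B/4132579 - 2171387/4177446) = ((-3348889 - 1379193) + 1684461)/(√40562/4132579 - 2171387/4177446) = (-4728082 + 1684461)/(√40562*(1/4132579) - 2171387*1/4177446) = -3043621/(√40562/4132579 - 2171387/4177446) = -3043621/(-2171387/4177446 + √40562/4132579)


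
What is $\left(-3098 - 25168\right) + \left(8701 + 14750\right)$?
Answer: $-4815$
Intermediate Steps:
$\left(-3098 - 25168\right) + \left(8701 + 14750\right) = -28266 + 23451 = -4815$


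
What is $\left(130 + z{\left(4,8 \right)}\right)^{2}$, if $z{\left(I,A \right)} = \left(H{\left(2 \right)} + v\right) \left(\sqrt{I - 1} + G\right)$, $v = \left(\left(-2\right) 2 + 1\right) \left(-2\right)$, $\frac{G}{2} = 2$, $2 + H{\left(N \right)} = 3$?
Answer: $25111 + 2212 \sqrt{3} \approx 28942.0$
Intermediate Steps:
$H{\left(N \right)} = 1$ ($H{\left(N \right)} = -2 + 3 = 1$)
$G = 4$ ($G = 2 \cdot 2 = 4$)
$v = 6$ ($v = \left(-4 + 1\right) \left(-2\right) = \left(-3\right) \left(-2\right) = 6$)
$z{\left(I,A \right)} = 28 + 7 \sqrt{-1 + I}$ ($z{\left(I,A \right)} = \left(1 + 6\right) \left(\sqrt{I - 1} + 4\right) = 7 \left(\sqrt{-1 + I} + 4\right) = 7 \left(4 + \sqrt{-1 + I}\right) = 28 + 7 \sqrt{-1 + I}$)
$\left(130 + z{\left(4,8 \right)}\right)^{2} = \left(130 + \left(28 + 7 \sqrt{-1 + 4}\right)\right)^{2} = \left(130 + \left(28 + 7 \sqrt{3}\right)\right)^{2} = \left(158 + 7 \sqrt{3}\right)^{2}$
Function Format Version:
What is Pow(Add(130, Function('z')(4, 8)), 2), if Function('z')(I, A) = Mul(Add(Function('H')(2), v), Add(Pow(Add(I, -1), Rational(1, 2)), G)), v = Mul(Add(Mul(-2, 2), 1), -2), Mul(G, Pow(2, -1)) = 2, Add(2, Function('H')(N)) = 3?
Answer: Add(25111, Mul(2212, Pow(3, Rational(1, 2)))) ≈ 28942.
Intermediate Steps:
Function('H')(N) = 1 (Function('H')(N) = Add(-2, 3) = 1)
G = 4 (G = Mul(2, 2) = 4)
v = 6 (v = Mul(Add(-4, 1), -2) = Mul(-3, -2) = 6)
Function('z')(I, A) = Add(28, Mul(7, Pow(Add(-1, I), Rational(1, 2)))) (Function('z')(I, A) = Mul(Add(1, 6), Add(Pow(Add(I, -1), Rational(1, 2)), 4)) = Mul(7, Add(Pow(Add(-1, I), Rational(1, 2)), 4)) = Mul(7, Add(4, Pow(Add(-1, I), Rational(1, 2)))) = Add(28, Mul(7, Pow(Add(-1, I), Rational(1, 2)))))
Pow(Add(130, Function('z')(4, 8)), 2) = Pow(Add(130, Add(28, Mul(7, Pow(Add(-1, 4), Rational(1, 2))))), 2) = Pow(Add(130, Add(28, Mul(7, Pow(3, Rational(1, 2))))), 2) = Pow(Add(158, Mul(7, Pow(3, Rational(1, 2)))), 2)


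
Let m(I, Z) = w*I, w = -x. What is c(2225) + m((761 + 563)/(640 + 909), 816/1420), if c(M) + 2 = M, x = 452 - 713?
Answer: 3788991/1549 ≈ 2446.1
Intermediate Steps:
x = -261
c(M) = -2 + M
w = 261 (w = -1*(-261) = 261)
m(I, Z) = 261*I
c(2225) + m((761 + 563)/(640 + 909), 816/1420) = (-2 + 2225) + 261*((761 + 563)/(640 + 909)) = 2223 + 261*(1324/1549) = 2223 + 345564/1549 = 3788991/1549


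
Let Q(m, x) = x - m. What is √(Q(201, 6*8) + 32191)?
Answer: √32038 ≈ 178.99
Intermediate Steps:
√(Q(201, 6*8) + 32191) = √((6*8 - 1*201) + 32191) = √((48 - 201) + 32191) = √(-153 + 32191) = √32038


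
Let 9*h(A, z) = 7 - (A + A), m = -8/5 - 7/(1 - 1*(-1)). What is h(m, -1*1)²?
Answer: 7396/2025 ≈ 3.6523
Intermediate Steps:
m = -51/10 (m = -8*⅕ - 7/(1 + 1) = -8/5 - 7/2 = -51/10 ≈ -5.1000)
h(A, z) = 7/9 - 2*A/9 (h(A, z) = (7 - (A + A))/9 = (7 - 2*A)/9 = 7/9 - 2*A/9)
h(m, -1*1)² = (7/9 - 2/9*(-51/10))² = (7/9 + 17/15)² = (86/45)² = 7396/2025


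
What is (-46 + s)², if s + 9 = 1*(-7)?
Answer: 3844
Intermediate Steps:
s = -16 (s = -9 + 1*(-7) = -9 - 7 = -16)
(-46 + s)² = (-46 - 16)² = (-62)² = 3844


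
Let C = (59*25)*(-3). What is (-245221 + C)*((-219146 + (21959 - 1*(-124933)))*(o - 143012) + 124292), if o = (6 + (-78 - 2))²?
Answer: -2480894680745656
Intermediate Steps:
o = 5476 (o = (6 - 80)² = (-74)² = 5476)
C = -4425 (C = 1475*(-3) = -4425)
(-245221 + C)*((-219146 + (21959 - 1*(-124933)))*(o - 143012) + 124292) = (-245221 - 4425)*((-219146 + (21959 - 1*(-124933)))*(5476 - 143012) + 124292) = -249646*((-219146 + (21959 + 124933))*(-137536) + 124292) = -249646*((-219146 + 146892)*(-137536) + 124292) = -249646*(-72254*(-137536) + 124292) = -249646*(9937526144 + 124292) = -249646*9937650436 = -2480894680745656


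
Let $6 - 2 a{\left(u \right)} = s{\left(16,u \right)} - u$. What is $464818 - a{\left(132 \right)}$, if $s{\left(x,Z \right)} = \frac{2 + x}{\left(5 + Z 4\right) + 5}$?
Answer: $\frac{250034971}{538} \approx 4.6475 \cdot 10^{5}$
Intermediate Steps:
$s{\left(x,Z \right)} = \frac{2 + x}{10 + 4 Z}$ ($s{\left(x,Z \right)} = \frac{2 + x}{\left(5 + 4 Z\right) + 5} = \frac{2 + x}{10 + 4 Z}$)
$a{\left(u \right)} = 3 + \frac{u}{2} - \frac{9}{2 \left(5 + 2 u\right)}$ ($a{\left(u \right)} = 3 - \frac{\frac{2 + 16}{2 \left(5 + 2 u\right)} - u}{2} = 3 - \frac{\frac{1}{2} \frac{1}{5 + 2 u} 18 - u}{2} = 3 - \frac{\frac{9}{5 + 2 u} - u}{2} = 3 - \frac{- u + \frac{9}{5 + 2 u}}{2} = 3 + \left(\frac{u}{2} - \frac{9}{2 \left(5 + 2 u\right)}\right) = 3 + \frac{u}{2} - \frac{9}{2 \left(5 + 2 u\right)}$)
$464818 - a{\left(132 \right)} = 464818 - \frac{-9 + \left(5 + 2 \cdot 132\right) \left(6 + 132\right)}{2 \left(5 + 2 \cdot 132\right)} = 464818 - \frac{-9 + \left(5 + 264\right) 138}{2 \left(5 + 264\right)} = 464818 - \frac{-9 + 269 \cdot 138}{2 \cdot 269} = 464818 - \frac{1}{2} \cdot \frac{1}{269} \left(-9 + 37122\right) = 464818 - \frac{1}{2} \cdot \frac{1}{269} \cdot 37113 = 464818 - \frac{37113}{538} = \frac{250034971}{538}$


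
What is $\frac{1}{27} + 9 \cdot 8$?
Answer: $\frac{1945}{27} \approx 72.037$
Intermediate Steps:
$\frac{1}{27} + 9 \cdot 8 = \frac{1}{27} + 72 = \frac{1945}{27}$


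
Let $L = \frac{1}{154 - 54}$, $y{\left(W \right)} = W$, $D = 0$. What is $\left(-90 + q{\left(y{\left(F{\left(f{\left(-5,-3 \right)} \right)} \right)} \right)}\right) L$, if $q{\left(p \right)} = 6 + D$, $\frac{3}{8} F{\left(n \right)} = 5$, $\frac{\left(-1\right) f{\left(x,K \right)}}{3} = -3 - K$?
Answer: $- \frac{21}{25} \approx -0.84$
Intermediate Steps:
$f{\left(x,K \right)} = 9 + 3 K$ ($f{\left(x,K \right)} = - 3 \left(-3 - K\right) = 9 + 3 K$)
$F{\left(n \right)} = \frac{40}{3}$ ($F{\left(n \right)} = \frac{8}{3} \cdot 5 = \frac{40}{3}$)
$L = \frac{1}{100} \approx 0.01$
$q{\left(p \right)} = 6$ ($q{\left(p \right)} = 6 + 0 = 6$)
$\left(-90 + q{\left(y{\left(F{\left(f{\left(-5,-3 \right)} \right)} \right)} \right)}\right) L = \left(-90 + 6\right) \frac{1}{100} = \left(-84\right) \frac{1}{100} = - \frac{21}{25}$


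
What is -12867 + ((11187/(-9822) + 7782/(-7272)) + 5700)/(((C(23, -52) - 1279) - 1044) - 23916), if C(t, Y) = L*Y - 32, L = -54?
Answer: -598991055462361/46551624372 ≈ -12867.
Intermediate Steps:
C(t, Y) = -32 - 54*Y (C(t, Y) = -54*Y - 32 = -32 - 54*Y)
-12867 + ((11187/(-9822) + 7782/(-7272)) + 5700)/(((C(23, -52) - 1279) - 1044) - 23916) = -12867 + ((11187/(-9822) + 7782/(-7272)) + 5700)/((((-32 - 54*(-52)) - 1279) - 1044) - 23916) = -12867 + ((11187*(-1/9822) + 7782*(-1/7272)) + 5700)/((((-32 + 2808) - 1279) - 1044) - 23916) = -12867 + ((-3729/3274 - 1297/1212) + 5700)/(((2776 - 1279) - 1044) - 23916) = -12867 + (-4382963/1984044 + 5700)/((1497 - 1044) - 23916) = -12867 + 11304667837/(1984044*(453 - 23916)) = -12867 + (11304667837/1984044)/(-23463) = -12867 + (11304667837/1984044)*(-1/23463) = -12867 - 11304667837/46551624372 = -598991055462361/46551624372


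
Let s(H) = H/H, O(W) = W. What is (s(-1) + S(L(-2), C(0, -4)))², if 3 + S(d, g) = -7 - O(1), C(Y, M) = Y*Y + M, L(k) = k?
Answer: 100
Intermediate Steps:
C(Y, M) = M + Y² (C(Y, M) = Y² + M = M + Y²)
s(H) = 1
S(d, g) = -11 (S(d, g) = -3 + (-7 - 1*1) = -3 + (-7 - 1) = -3 - 8 = -11)
(s(-1) + S(L(-2), C(0, -4)))² = (1 - 11)² = (-10)² = 100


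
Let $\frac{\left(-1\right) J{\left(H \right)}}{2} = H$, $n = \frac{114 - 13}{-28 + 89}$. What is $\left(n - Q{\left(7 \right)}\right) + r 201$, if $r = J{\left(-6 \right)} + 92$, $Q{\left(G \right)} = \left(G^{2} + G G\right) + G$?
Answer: $\frac{1268840}{61} \approx 20801.0$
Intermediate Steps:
$n = \frac{101}{61} \approx 1.6557$
$Q{\left(G \right)} = G + 2 G^{2}$ ($Q{\left(G \right)} = \left(G^{2} + G^{2}\right) + G = 2 G^{2} + G = G + 2 G^{2}$)
$J{\left(H \right)} = - 2 H$
$r = 104$ ($r = \left(-2\right) \left(-6\right) + 92 = 12 + 92 = 104$)
$\left(n - Q{\left(7 \right)}\right) + r 201 = \left(\frac{101}{61} - 7 \left(1 + 2 \cdot 7\right)\right) + 104 \cdot 201 = \left(\frac{101}{61} - 7 \left(1 + 14\right)\right) + 20904 = \left(\frac{101}{61} - 7 \cdot 15\right) + 20904 = \left(\frac{101}{61} - 105\right) + 20904 = - \frac{6304}{61} + 20904 = \frac{1268840}{61}$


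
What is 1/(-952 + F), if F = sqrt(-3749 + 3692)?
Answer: -952/906361 - I*sqrt(57)/906361 ≈ -0.0010504 - 8.3298e-6*I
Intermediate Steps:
F = I*sqrt(57) (F = sqrt(-57) = I*sqrt(57) ≈ 7.5498*I)
1/(-952 + F) = 1/(-952 + I*sqrt(57))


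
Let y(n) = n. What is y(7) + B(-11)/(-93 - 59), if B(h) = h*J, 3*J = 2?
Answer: 1607/228 ≈ 7.0482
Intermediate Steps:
J = ⅔ (J = (⅓)*2 = ⅔ ≈ 0.66667)
B(h) = 2*h/3 (B(h) = h*(⅔) = 2*h/3)
y(7) + B(-11)/(-93 - 59) = 7 + ((⅔)*(-11))/(-93 - 59) = 7 - 22/3/(-152) = 7 - 22/3*(-1/152) = 7 + 11/228 = 1607/228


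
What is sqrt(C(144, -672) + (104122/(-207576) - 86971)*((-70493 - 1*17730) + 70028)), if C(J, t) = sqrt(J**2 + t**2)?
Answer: sqrt(54746318137585 + 1660608*sqrt(205))/186 ≈ 39780.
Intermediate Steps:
sqrt(C(144, -672) + (104122/(-207576) - 86971)*((-70493 - 1*17730) + 70028)) = sqrt(sqrt(144**2 + (-672)**2) + (104122/(-207576) - 86971)*((-70493 - 1*17730) + 70028)) = sqrt(sqrt(20736 + 451584) + (104122*(-1/207576) - 86971)*((-70493 - 17730) + 70028)) = sqrt(sqrt(472320) + (-52061/103788 - 86971)*(-88223 + 70028)) = sqrt(48*sqrt(205) - 9026598209/103788*(-18195)) = sqrt(48*sqrt(205) + 54746318137585/34596) = sqrt(54746318137585/34596 + 48*sqrt(205))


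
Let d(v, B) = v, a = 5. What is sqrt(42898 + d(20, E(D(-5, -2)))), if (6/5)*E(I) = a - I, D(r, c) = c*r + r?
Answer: sqrt(42918) ≈ 207.17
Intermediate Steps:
D(r, c) = r + c*r
E(I) = 25/6 - 5*I/6 (E(I) = 5*(5 - I)/6 = 25/6 - 5*I/6)
sqrt(42898 + d(20, E(D(-5, -2)))) = sqrt(42898 + 20) = sqrt(42918)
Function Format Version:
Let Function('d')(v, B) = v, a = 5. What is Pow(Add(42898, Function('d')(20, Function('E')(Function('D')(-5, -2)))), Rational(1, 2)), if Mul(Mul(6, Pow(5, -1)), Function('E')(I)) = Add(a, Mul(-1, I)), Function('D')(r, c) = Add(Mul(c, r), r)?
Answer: Pow(42918, Rational(1, 2)) ≈ 207.17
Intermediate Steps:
Function('D')(r, c) = Add(r, Mul(c, r))
Function('E')(I) = Add(Rational(25, 6), Mul(Rational(-5, 6), I)) (Function('E')(I) = Mul(Rational(5, 6), Add(5, Mul(-1, I))) = Add(Rational(25, 6), Mul(Rational(-5, 6), I)))
Pow(Add(42898, Function('d')(20, Function('E')(Function('D')(-5, -2)))), Rational(1, 2)) = Pow(Add(42898, 20), Rational(1, 2)) = Pow(42918, Rational(1, 2))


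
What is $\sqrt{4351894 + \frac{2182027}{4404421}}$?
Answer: $\frac{251 \sqrt{1340011620054821}}{4404421} \approx 2086.1$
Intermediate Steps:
$\sqrt{4351894 + \frac{2182027}{4404421}} = \sqrt{\frac{19167575505401}{4404421}} = \frac{251 \sqrt{1340011620054821}}{4404421}$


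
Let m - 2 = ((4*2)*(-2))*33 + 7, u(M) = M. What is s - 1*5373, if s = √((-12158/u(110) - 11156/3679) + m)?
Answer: -5373 + 2*I*√6474801030555/202345 ≈ -5373.0 + 25.151*I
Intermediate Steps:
m = -519 (m = 2 + (((4*2)*(-2))*33 + 7) = 2 + ((8*(-2))*33 + 7) = 2 + (-16*33 + 7) = 2 + (-528 + 7) = 2 - 521 = -519)
s = 2*I*√6474801030555/202345 (s = √((-12158/110 - 11156/3679) - 519) = √((-12158*1/110 - 11156*1/3679) - 519) = √((-6079/55 - 11156/3679) - 519) = √(-22978221/202345 - 519) = √(-127995276/202345) = 2*I*√6474801030555/202345 ≈ 25.151*I)
s - 1*5373 = 2*I*√6474801030555/202345 - 1*5373 = 2*I*√6474801030555/202345 - 5373 = -5373 + 2*I*√6474801030555/202345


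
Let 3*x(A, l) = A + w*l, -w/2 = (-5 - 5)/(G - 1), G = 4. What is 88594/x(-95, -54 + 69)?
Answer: 265782/5 ≈ 53156.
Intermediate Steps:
w = 20/3 (w = -2*(-5 - 5)/(4 - 1) = -(-20)/3 = -2*(-10/3) = 20/3 ≈ 6.6667)
x(A, l) = A/3 + 20*l/9 (x(A, l) = (A + 20*l/3)/3 = A/3 + 20*l/9)
88594/x(-95, -54 + 69) = 88594/((1/3)*(-95) + 20*(-54 + 69)/9) = 88594/(-95/3 + (20/9)*15) = 88594/(-95/3 + 100/3) = 88594/(5/3) = 88594*(3/5) = 265782/5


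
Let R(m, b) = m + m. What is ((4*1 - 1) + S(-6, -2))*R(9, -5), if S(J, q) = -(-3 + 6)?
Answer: 0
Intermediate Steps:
R(m, b) = 2*m
S(J, q) = -3 (S(J, q) = -1*3 = -3)
((4*1 - 1) + S(-6, -2))*R(9, -5) = ((4*1 - 1) - 3)*(2*9) = ((4 - 1) - 3)*18 = (3 - 3)*18 = 0*18 = 0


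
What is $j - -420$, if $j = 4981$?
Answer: $5401$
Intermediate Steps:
$j - -420 = 4981 - -420 = 4981 + 420 = 5401$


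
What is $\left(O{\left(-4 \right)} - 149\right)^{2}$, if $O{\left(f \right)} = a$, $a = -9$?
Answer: $24964$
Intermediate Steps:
$O{\left(f \right)} = -9$
$\left(O{\left(-4 \right)} - 149\right)^{2} = \left(-9 - 149\right)^{2} = \left(-158\right)^{2} = 24964$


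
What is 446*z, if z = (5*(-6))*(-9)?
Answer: 120420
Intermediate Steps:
z = 270 (z = -30*(-9) = 270)
446*z = 446*270 = 120420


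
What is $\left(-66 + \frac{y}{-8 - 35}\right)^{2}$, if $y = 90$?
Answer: $\frac{8573184}{1849} \approx 4636.7$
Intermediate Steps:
$\left(-66 + \frac{y}{-8 - 35}\right)^{2} = \left(-66 + \frac{90}{-8 - 35}\right)^{2} = \left(-66 + \frac{90}{-43}\right)^{2} = \left(-66 + 90 \left(- \frac{1}{43}\right)\right)^{2} = \left(-66 - \frac{90}{43}\right)^{2} = \left(- \frac{2928}{43}\right)^{2} = \frac{8573184}{1849}$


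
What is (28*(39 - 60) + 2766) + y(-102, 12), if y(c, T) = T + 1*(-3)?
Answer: 2187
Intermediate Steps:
y(c, T) = -3 + T (y(c, T) = T - 3 = -3 + T)
(28*(39 - 60) + 2766) + y(-102, 12) = (28*(39 - 60) + 2766) + (-3 + 12) = (28*(-21) + 2766) + 9 = (-588 + 2766) + 9 = 2178 + 9 = 2187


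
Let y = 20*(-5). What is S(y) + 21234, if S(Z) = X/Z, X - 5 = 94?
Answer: 2123301/100 ≈ 21233.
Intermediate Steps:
X = 99 (X = 5 + 94 = 99)
y = -100
S(Z) = 99/Z
S(y) + 21234 = 99/(-100) + 21234 = 99*(-1/100) + 21234 = -99/100 + 21234 = 2123301/100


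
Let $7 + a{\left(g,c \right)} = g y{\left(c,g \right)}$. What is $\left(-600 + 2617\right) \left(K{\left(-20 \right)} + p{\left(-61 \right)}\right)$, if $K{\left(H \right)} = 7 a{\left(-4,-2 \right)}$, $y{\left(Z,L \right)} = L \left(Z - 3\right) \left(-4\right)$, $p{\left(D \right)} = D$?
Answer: $4296210$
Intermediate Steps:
$y{\left(Z,L \right)} = - 4 L \left(-3 + Z\right)$ ($y{\left(Z,L \right)} = L \left(Z - 3\right) \left(-4\right) = L \left(-3 + Z\right) \left(-4\right) = - 4 L \left(-3 + Z\right)$)
$a{\left(g,c \right)} = -7 + 4 g^{2} \left(3 - c\right)$ ($a{\left(g,c \right)} = -7 + g 4 g \left(3 - c\right) = -7 + 4 g^{2} \left(3 - c\right)$)
$K{\left(H \right)} = 2191$ ($K{\left(H \right)} = 7 \left(-7 + 4 \left(-4\right)^{2} \left(3 - -2\right)\right) = 7 \left(-7 + 4 \cdot 16 \left(3 + 2\right)\right) = 7 \left(-7 + 4 \cdot 16 \cdot 5\right) = 7 \left(-7 + 320\right) = 7 \cdot 313 = 2191$)
$\left(-600 + 2617\right) \left(K{\left(-20 \right)} + p{\left(-61 \right)}\right) = \left(-600 + 2617\right) \left(2191 - 61\right) = 2017 \cdot 2130 = 4296210$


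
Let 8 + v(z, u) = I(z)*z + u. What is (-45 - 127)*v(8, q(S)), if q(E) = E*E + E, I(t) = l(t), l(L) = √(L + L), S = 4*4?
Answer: -50912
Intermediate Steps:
S = 16
l(L) = √2*√L (l(L) = √(2*L) = √2*√L)
I(t) = √2*√t
q(E) = E + E² (q(E) = E² + E = E + E²)
v(z, u) = -8 + u + √2*z^(3/2) (v(z, u) = -8 + ((√2*√z)*z + u) = -8 + (√2*z^(3/2) + u) = -8 + (u + √2*z^(3/2)) = -8 + u + √2*z^(3/2))
(-45 - 127)*v(8, q(S)) = (-45 - 127)*(-8 + 16*(1 + 16) + √2*8^(3/2)) = -172*(-8 + 16*17 + √2*(16*√2)) = -172*(-8 + 272 + 32) = -172*296 = -50912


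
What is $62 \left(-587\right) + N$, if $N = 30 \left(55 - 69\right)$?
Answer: $-36814$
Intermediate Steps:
$N = -420$ ($N = 30 \left(-14\right) = -420$)
$62 \left(-587\right) + N = 62 \left(-587\right) - 420 = -36394 - 420 = -36814$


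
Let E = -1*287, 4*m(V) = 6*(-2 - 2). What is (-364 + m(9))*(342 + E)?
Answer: -20350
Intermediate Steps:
m(V) = -6 (m(V) = (6*(-2 - 2))/4 = (6*(-4))/4 = (1/4)*(-24) = -6)
E = -287
(-364 + m(9))*(342 + E) = (-364 - 6)*(342 - 287) = -370*55 = -20350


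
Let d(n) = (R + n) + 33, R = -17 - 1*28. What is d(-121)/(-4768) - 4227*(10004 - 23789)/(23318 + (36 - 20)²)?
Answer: 46305109517/18733472 ≈ 2471.8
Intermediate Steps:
R = -45 (R = -17 - 28 = -45)
d(n) = -12 + n (d(n) = (-45 + n) + 33 = -12 + n)
d(-121)/(-4768) - 4227*(10004 - 23789)/(23318 + (36 - 20)²) = (-12 - 121)/(-4768) - 4227*(10004 - 23789)/(23318 + (36 - 20)²) = -133*(-1/4768) - 4227*(-13785/(23318 + 16²)) = 133/4768 - 4227*(-13785/(23318 + 256)) = 133/4768 - 4227/(23574*(-1/13785)) = 133/4768 - 4227/(-7858/4595) = 133/4768 - 4227*(-4595/7858) = 133/4768 + 19423065/7858 = 46305109517/18733472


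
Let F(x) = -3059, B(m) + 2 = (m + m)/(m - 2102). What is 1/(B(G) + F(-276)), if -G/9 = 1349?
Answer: -14243/43573541 ≈ -0.00032687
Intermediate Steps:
G = -12141 (G = -9*1349 = -12141)
B(m) = -2 + 2*m/(-2102 + m) (B(m) = -2 + (m + m)/(m - 2102) = -2 + (2*m)/(-2102 + m) = -2 + 2*m/(-2102 + m))
1/(B(G) + F(-276)) = 1/(4204/(-2102 - 12141) - 3059) = 1/(4204/(-14243) - 3059) = 1/(4204*(-1/14243) - 3059) = 1/(-4204/14243 - 3059) = 1/(-43573541/14243) = -14243/43573541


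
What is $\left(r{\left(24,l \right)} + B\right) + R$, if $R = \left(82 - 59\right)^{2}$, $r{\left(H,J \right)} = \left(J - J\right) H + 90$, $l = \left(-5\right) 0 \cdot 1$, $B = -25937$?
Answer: $-25318$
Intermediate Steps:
$l = 0$ ($l = 0 \cdot 1 = 0$)
$r{\left(H,J \right)} = 90$ ($r{\left(H,J \right)} = 0 H + 90 = 0 + 90 = 90$)
$R = 529$ ($R = 23^{2} = 529$)
$\left(r{\left(24,l \right)} + B\right) + R = \left(90 - 25937\right) + 529 = -25847 + 529 = -25318$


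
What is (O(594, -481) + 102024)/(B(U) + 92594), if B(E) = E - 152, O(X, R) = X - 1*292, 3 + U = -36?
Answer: 102326/92403 ≈ 1.1074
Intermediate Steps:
U = -39 (U = -3 - 36 = -39)
O(X, R) = -292 + X (O(X, R) = X - 292 = -292 + X)
B(E) = -152 + E
(O(594, -481) + 102024)/(B(U) + 92594) = ((-292 + 594) + 102024)/((-152 - 39) + 92594) = (302 + 102024)/(-191 + 92594) = 102326/92403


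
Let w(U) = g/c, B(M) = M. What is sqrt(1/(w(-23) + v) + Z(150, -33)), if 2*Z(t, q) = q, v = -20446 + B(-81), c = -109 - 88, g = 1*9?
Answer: I*sqrt(67454446844563)/2021914 ≈ 4.062*I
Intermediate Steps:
g = 9
c = -197
v = -20527 (v = -20446 - 81 = -20527)
Z(t, q) = q/2
w(U) = -9/197 (w(U) = 9/(-197) = 9*(-1/197) = -9/197)
sqrt(1/(w(-23) + v) + Z(150, -33)) = sqrt(1/(-9/197 - 20527) + (1/2)*(-33)) = sqrt(1/(-4043828/197) - 33/2) = sqrt(-197/4043828 - 33/2) = sqrt(-66723359/4043828) = I*sqrt(67454446844563)/2021914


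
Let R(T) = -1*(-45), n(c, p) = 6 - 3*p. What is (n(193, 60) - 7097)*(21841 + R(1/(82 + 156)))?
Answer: -159133106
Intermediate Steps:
R(T) = 45
(n(193, 60) - 7097)*(21841 + R(1/(82 + 156))) = ((6 - 3*60) - 7097)*(21841 + 45) = ((6 - 180) - 7097)*21886 = (-174 - 7097)*21886 = -7271*21886 = -159133106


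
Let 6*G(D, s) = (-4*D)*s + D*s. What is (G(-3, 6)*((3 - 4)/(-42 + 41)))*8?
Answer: 72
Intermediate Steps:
G(D, s) = -D*s/2 (G(D, s) = ((-4*D)*s + D*s)/6 = (-4*D*s + D*s)/6 = (-3*D*s)/6 = -D*s/2)
(G(-3, 6)*((3 - 4)/(-42 + 41)))*8 = ((-½*(-3)*6)*((3 - 4)/(-42 + 41)))*8 = (9*(-1/(-1)))*8 = (9*(-1*(-1)))*8 = (9*1)*8 = 9*8 = 72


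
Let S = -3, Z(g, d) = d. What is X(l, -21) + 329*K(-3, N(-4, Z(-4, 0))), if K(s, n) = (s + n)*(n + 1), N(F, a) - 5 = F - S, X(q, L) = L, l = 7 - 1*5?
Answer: 1624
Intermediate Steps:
l = 2 (l = 7 - 5 = 2)
N(F, a) = 8 + F (N(F, a) = 5 + (F - 1*(-3)) = 5 + (F + 3) = 5 + (3 + F) = 8 + F)
K(s, n) = (1 + n)*(n + s) (K(s, n) = (n + s)*(1 + n) = (1 + n)*(n + s))
X(l, -21) + 329*K(-3, N(-4, Z(-4, 0))) = -21 + 329*((8 - 4) - 3 + (8 - 4)² + (8 - 4)*(-3)) = -21 + 329*(4 - 3 + 4² + 4*(-3)) = -21 + 329*(4 - 3 + 16 - 12) = -21 + 329*5 = -21 + 1645 = 1624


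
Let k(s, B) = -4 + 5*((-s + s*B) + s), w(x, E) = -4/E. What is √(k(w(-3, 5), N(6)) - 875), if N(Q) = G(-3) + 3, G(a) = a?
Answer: I*√879 ≈ 29.648*I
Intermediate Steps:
N(Q) = 0 (N(Q) = -3 + 3 = 0)
k(s, B) = -4 + 5*B*s (k(s, B) = -4 + 5*((-s + B*s) + s) = -4 + 5*(B*s) = -4 + 5*B*s)
√(k(w(-3, 5), N(6)) - 875) = √((-4 + 5*0*(-4/5)) - 875) = √((-4 + 5*0*(-4*⅕)) - 875) = √((-4 + 5*0*(-⅘)) - 875) = √((-4 + 0) - 875) = √(-4 - 875) = √(-879) = I*√879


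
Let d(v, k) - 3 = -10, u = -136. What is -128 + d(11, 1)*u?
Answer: 824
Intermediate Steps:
d(v, k) = -7 (d(v, k) = 3 - 10 = -7)
-128 + d(11, 1)*u = -128 - 7*(-136) = -128 + 952 = 824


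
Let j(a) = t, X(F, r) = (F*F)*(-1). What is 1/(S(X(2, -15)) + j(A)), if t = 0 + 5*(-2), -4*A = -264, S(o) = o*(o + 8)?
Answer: -1/26 ≈ -0.038462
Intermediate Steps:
X(F, r) = -F² (X(F, r) = F²*(-1) = -F²)
S(o) = o*(8 + o)
A = 66 (A = -¼*(-264) = 66)
t = -10 (t = 0 - 10 = -10)
j(a) = -10
1/(S(X(2, -15)) + j(A)) = 1/((-1*2²)*(8 - 1*2²) - 10) = 1/((-1*4)*(8 - 1*4) - 10) = 1/(-4*(8 - 4) - 10) = 1/(-4*4 - 10) = 1/(-16 - 10) = 1/(-26) = -1/26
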